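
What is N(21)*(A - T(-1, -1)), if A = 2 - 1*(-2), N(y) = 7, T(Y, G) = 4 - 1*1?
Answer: 7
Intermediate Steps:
T(Y, G) = 3 (T(Y, G) = 4 - 1 = 3)
A = 4 (A = 2 + 2 = 4)
N(21)*(A - T(-1, -1)) = 7*(4 - 1*3) = 7*(4 - 3) = 7*1 = 7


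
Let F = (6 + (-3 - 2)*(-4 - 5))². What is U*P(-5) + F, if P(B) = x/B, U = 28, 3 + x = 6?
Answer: 12921/5 ≈ 2584.2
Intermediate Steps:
x = 3 (x = -3 + 6 = 3)
P(B) = 3/B
F = 2601 (F = (6 - 5*(-9))² = (6 + 45)² = 51² = 2601)
U*P(-5) + F = 28*(3/(-5)) + 2601 = 28*(3*(-⅕)) + 2601 = 28*(-⅗) + 2601 = -84/5 + 2601 = 12921/5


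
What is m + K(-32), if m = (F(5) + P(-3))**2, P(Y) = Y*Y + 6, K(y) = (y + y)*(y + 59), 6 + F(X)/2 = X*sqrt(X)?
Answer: -1219 + 60*sqrt(5) ≈ -1084.8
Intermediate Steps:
F(X) = -12 + 2*X**(3/2) (F(X) = -12 + 2*(X*sqrt(X)) = -12 + 2*X**(3/2))
K(y) = 2*y*(59 + y) (K(y) = (2*y)*(59 + y) = 2*y*(59 + y))
P(Y) = 6 + Y**2 (P(Y) = Y**2 + 6 = 6 + Y**2)
m = (3 + 10*sqrt(5))**2 (m = ((-12 + 2*5**(3/2)) + (6 + (-3)**2))**2 = ((-12 + 2*(5*sqrt(5))) + (6 + 9))**2 = ((-12 + 10*sqrt(5)) + 15)**2 = (3 + 10*sqrt(5))**2 ≈ 643.16)
m + K(-32) = (509 + 60*sqrt(5)) + 2*(-32)*(59 - 32) = (509 + 60*sqrt(5)) + 2*(-32)*27 = (509 + 60*sqrt(5)) - 1728 = -1219 + 60*sqrt(5)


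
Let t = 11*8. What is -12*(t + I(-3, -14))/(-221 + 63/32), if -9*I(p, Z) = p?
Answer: 33920/7009 ≈ 4.8395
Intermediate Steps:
I(p, Z) = -p/9
t = 88
-12*(t + I(-3, -14))/(-221 + 63/32) = -12*(88 - ⅑*(-3))/(-221 + 63/32) = -12*(88 + ⅓)/(-221 + 63*(1/32)) = -1060/(-221 + 63/32) = -1060/(-7009/32) = -1060*(-32)/7009 = -12*(-8480/21027) = 33920/7009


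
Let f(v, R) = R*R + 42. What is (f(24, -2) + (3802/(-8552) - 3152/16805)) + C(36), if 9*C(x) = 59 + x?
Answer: 36166995307/646723620 ≈ 55.923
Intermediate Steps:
C(x) = 59/9 + x/9 (C(x) = (59 + x)/9 = 59/9 + x/9)
f(v, R) = 42 + R² (f(v, R) = R² + 42 = 42 + R²)
(f(24, -2) + (3802/(-8552) - 3152/16805)) + C(36) = ((42 + (-2)²) + (3802/(-8552) - 3152/16805)) + (59/9 + (⅑)*36) = ((42 + 4) + (3802*(-1/8552) - 3152*1/16805)) + (59/9 + 4) = (46 + (-1901/4276 - 3152/16805)) + 95/9 = (46 - 45424257/71858180) + 95/9 = 3260052023/71858180 + 95/9 = 36166995307/646723620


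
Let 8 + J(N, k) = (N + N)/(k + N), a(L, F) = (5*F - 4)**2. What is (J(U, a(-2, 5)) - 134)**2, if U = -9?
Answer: 11621281/576 ≈ 20176.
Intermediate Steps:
a(L, F) = (-4 + 5*F)**2
J(N, k) = -8 + 2*N/(N + k) (J(N, k) = -8 + (N + N)/(k + N) = -8 + (2*N)/(N + k) = -8 + 2*N/(N + k))
(J(U, a(-2, 5)) - 134)**2 = (2*(-4*(-4 + 5*5)**2 - 3*(-9))/(-9 + (-4 + 5*5)**2) - 134)**2 = (2*(-4*(-4 + 25)**2 + 27)/(-9 + (-4 + 25)**2) - 134)**2 = (2*(-4*21**2 + 27)/(-9 + 21**2) - 134)**2 = (2*(-4*441 + 27)/(-9 + 441) - 134)**2 = (2*(-1764 + 27)/432 - 134)**2 = (2*(1/432)*(-1737) - 134)**2 = (-193/24 - 134)**2 = (-3409/24)**2 = 11621281/576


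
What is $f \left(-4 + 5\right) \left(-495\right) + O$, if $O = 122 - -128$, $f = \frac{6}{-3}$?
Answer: $1240$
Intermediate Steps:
$f = -2$ ($f = 6 \left(- \frac{1}{3}\right) = -2$)
$O = 250$ ($O = 122 + 128 = 250$)
$f \left(-4 + 5\right) \left(-495\right) + O = - 2 \left(-4 + 5\right) \left(-495\right) + 250 = \left(-2\right) 1 \left(-495\right) + 250 = \left(-2\right) \left(-495\right) + 250 = 990 + 250 = 1240$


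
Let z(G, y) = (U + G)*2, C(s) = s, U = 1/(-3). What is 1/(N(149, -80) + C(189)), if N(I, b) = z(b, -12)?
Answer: 3/85 ≈ 0.035294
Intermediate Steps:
U = -1/3 (U = 1*(-1/3) = -1/3 ≈ -0.33333)
z(G, y) = -2/3 + 2*G (z(G, y) = (-1/3 + G)*2 = -2/3 + 2*G)
N(I, b) = -2/3 + 2*b
1/(N(149, -80) + C(189)) = 1/((-2/3 + 2*(-80)) + 189) = 1/((-2/3 - 160) + 189) = 1/(-482/3 + 189) = 1/(85/3) = 3/85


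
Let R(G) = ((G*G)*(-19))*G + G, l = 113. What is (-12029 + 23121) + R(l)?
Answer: -27403838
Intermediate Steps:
R(G) = G - 19*G³ (R(G) = (G²*(-19))*G + G = (-19*G²)*G + G = -19*G³ + G = G - 19*G³)
(-12029 + 23121) + R(l) = (-12029 + 23121) + (113 - 19*113³) = 11092 + (113 - 19*1442897) = 11092 + (113 - 27415043) = 11092 - 27414930 = -27403838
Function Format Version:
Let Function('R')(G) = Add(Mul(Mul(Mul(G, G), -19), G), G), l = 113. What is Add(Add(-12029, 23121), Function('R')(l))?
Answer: -27403838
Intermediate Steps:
Function('R')(G) = Add(G, Mul(-19, Pow(G, 3))) (Function('R')(G) = Add(Mul(Mul(Pow(G, 2), -19), G), G) = Add(Mul(Mul(-19, Pow(G, 2)), G), G) = Add(Mul(-19, Pow(G, 3)), G) = Add(G, Mul(-19, Pow(G, 3))))
Add(Add(-12029, 23121), Function('R')(l)) = Add(Add(-12029, 23121), Add(113, Mul(-19, Pow(113, 3)))) = Add(11092, Add(113, Mul(-19, 1442897))) = Add(11092, Add(113, -27415043)) = Add(11092, -27414930) = -27403838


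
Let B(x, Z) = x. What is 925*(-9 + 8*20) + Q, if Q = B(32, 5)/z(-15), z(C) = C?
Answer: 2095093/15 ≈ 1.3967e+5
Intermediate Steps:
Q = -32/15 (Q = 32/(-15) = 32*(-1/15) = -32/15 ≈ -2.1333)
925*(-9 + 8*20) + Q = 925*(-9 + 8*20) - 32/15 = 925*(-9 + 160) - 32/15 = 925*151 - 32/15 = 139675 - 32/15 = 2095093/15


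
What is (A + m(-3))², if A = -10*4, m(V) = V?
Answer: 1849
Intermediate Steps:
A = -40
(A + m(-3))² = (-40 - 3)² = (-43)² = 1849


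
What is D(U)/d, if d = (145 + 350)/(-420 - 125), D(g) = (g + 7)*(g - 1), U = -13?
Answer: -3052/33 ≈ -92.485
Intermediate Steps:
D(g) = (-1 + g)*(7 + g) (D(g) = (7 + g)*(-1 + g) = (-1 + g)*(7 + g))
d = -99/109 (d = 495/(-545) = 495*(-1/545) = -99/109 ≈ -0.90826)
D(U)/d = (-7 + (-13)² + 6*(-13))/(-99/109) = (-7 + 169 - 78)*(-109/99) = 84*(-109/99) = -3052/33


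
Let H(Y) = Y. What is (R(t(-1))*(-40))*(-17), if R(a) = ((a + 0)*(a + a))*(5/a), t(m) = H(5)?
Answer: 34000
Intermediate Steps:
t(m) = 5
R(a) = 10*a (R(a) = (a*(2*a))*(5/a) = (2*a²)*(5/a) = 10*a)
(R(t(-1))*(-40))*(-17) = ((10*5)*(-40))*(-17) = (50*(-40))*(-17) = -2000*(-17) = 34000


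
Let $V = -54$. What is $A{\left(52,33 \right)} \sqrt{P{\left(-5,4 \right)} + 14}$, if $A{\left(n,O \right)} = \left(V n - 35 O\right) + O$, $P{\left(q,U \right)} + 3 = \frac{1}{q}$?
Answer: $- 2358 \sqrt{30} \approx -12915.0$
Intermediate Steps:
$P{\left(q,U \right)} = -3 + \frac{1}{q}$
$A{\left(n,O \right)} = - 54 n - 34 O$ ($A{\left(n,O \right)} = \left(- 54 n - 35 O\right) + O = - 54 n - 34 O$)
$A{\left(52,33 \right)} \sqrt{P{\left(-5,4 \right)} + 14} = \left(\left(-54\right) 52 - 1122\right) \sqrt{\left(-3 + \frac{1}{-5}\right) + 14} = \left(-2808 - 1122\right) \sqrt{\left(-3 - \frac{1}{5}\right) + 14} = - 3930 \sqrt{- \frac{16}{5} + 14} = - 3930 \sqrt{\frac{54}{5}} = - 3930 \frac{3 \sqrt{30}}{5} = - 2358 \sqrt{30}$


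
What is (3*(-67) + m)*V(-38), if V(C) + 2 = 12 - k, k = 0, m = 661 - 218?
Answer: 2420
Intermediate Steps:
m = 443
V(C) = 10 (V(C) = -2 + (12 - 1*0) = -2 + (12 + 0) = -2 + 12 = 10)
(3*(-67) + m)*V(-38) = (3*(-67) + 443)*10 = (-201 + 443)*10 = 242*10 = 2420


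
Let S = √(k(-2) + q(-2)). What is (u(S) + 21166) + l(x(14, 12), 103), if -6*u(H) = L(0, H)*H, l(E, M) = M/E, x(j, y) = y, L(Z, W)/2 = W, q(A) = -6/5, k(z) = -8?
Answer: 423553/20 ≈ 21178.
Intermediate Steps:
q(A) = -6/5 (q(A) = -6*⅕ = -6/5)
L(Z, W) = 2*W
S = I*√230/5 (S = √(-8 - 6/5) = √(-46/5) = I*√230/5 ≈ 3.0331*I)
u(H) = -H²/3 (u(H) = -2*H*H/6 = -H²/3)
(u(S) + 21166) + l(x(14, 12), 103) = (-(I*√230/5)²/3 + 21166) + 103/12 = (-⅓*(-46/5) + 21166) + 103*(1/12) = (46/15 + 21166) + 103/12 = 317536/15 + 103/12 = 423553/20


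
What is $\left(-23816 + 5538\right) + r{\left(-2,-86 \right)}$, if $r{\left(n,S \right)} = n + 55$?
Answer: $-18225$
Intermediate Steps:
$r{\left(n,S \right)} = 55 + n$
$\left(-23816 + 5538\right) + r{\left(-2,-86 \right)} = \left(-23816 + 5538\right) + \left(55 - 2\right) = -18278 + 53 = -18225$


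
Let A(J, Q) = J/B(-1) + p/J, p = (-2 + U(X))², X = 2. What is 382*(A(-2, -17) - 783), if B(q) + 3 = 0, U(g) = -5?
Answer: -924631/3 ≈ -3.0821e+5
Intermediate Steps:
B(q) = -3 (B(q) = -3 + 0 = -3)
p = 49 (p = (-2 - 5)² = (-7)² = 49)
A(J, Q) = 49/J - J/3 (A(J, Q) = J/(-3) + 49/J = J*(-⅓) + 49/J = -J/3 + 49/J = 49/J - J/3)
382*(A(-2, -17) - 783) = 382*((49/(-2) - ⅓*(-2)) - 783) = 382*((49*(-½) + ⅔) - 783) = 382*((-49/2 + ⅔) - 783) = 382*(-143/6 - 783) = 382*(-4841/6) = -924631/3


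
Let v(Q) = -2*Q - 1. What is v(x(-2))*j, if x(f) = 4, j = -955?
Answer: 8595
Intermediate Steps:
v(Q) = -1 - 2*Q
v(x(-2))*j = (-1 - 2*4)*(-955) = (-1 - 8)*(-955) = -9*(-955) = 8595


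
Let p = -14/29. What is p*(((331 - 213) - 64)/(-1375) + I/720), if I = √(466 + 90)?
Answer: 756/39875 - 7*√139/5220 ≈ 0.0031491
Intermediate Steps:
p = -14/29 (p = -14*1/29 = -14/29 ≈ -0.48276)
I = 2*√139 (I = √556 = 2*√139 ≈ 23.580)
p*(((331 - 213) - 64)/(-1375) + I/720) = -14*(((331 - 213) - 64)/(-1375) + (2*√139)/720)/29 = -14*((118 - 64)*(-1/1375) + (2*√139)*(1/720))/29 = -14*(54*(-1/1375) + √139/360)/29 = -14*(-54/1375 + √139/360)/29 = 756/39875 - 7*√139/5220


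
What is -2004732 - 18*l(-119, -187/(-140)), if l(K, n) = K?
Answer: -2002590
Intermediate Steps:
-2004732 - 18*l(-119, -187/(-140)) = -2004732 - 18*(-119) = -2004732 - 1*(-2142) = -2004732 + 2142 = -2002590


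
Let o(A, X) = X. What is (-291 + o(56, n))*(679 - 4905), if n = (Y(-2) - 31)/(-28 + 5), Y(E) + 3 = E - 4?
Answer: 28115578/23 ≈ 1.2224e+6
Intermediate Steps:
Y(E) = -7 + E (Y(E) = -3 + (E - 4) = -3 + (-4 + E) = -7 + E)
n = 40/23 (n = ((-7 - 2) - 31)/(-28 + 5) = (-9 - 31)/(-23) = -40*(-1/23) = 40/23 ≈ 1.7391)
(-291 + o(56, n))*(679 - 4905) = (-291 + 40/23)*(679 - 4905) = -6653/23*(-4226) = 28115578/23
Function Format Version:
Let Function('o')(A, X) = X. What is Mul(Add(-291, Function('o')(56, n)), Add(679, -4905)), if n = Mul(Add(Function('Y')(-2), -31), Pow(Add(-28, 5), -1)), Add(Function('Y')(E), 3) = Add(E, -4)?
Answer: Rational(28115578, 23) ≈ 1.2224e+6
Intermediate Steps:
Function('Y')(E) = Add(-7, E) (Function('Y')(E) = Add(-3, Add(E, -4)) = Add(-3, Add(-4, E)) = Add(-7, E))
n = Rational(40, 23) (n = Mul(Add(Add(-7, -2), -31), Pow(Add(-28, 5), -1)) = Mul(Add(-9, -31), Pow(-23, -1)) = Mul(-40, Rational(-1, 23)) = Rational(40, 23) ≈ 1.7391)
Mul(Add(-291, Function('o')(56, n)), Add(679, -4905)) = Mul(Add(-291, Rational(40, 23)), Add(679, -4905)) = Mul(Rational(-6653, 23), -4226) = Rational(28115578, 23)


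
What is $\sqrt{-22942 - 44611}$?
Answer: $i \sqrt{67553} \approx 259.91 i$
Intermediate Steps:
$\sqrt{-22942 - 44611} = \sqrt{-67553} = i \sqrt{67553}$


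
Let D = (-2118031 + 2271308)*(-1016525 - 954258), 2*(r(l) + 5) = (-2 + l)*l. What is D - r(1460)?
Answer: -302076770226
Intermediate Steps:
r(l) = -5 + l*(-2 + l)/2 (r(l) = -5 + ((-2 + l)*l)/2 = -5 + (l*(-2 + l))/2 = -5 + l*(-2 + l)/2)
D = -302075705891 (D = 153277*(-1970783) = -302075705891)
D - r(1460) = -302075705891 - (-5 + (½)*1460² - 1*1460) = -302075705891 - (-5 + (½)*2131600 - 1460) = -302075705891 - (-5 + 1065800 - 1460) = -302075705891 - 1*1064335 = -302075705891 - 1064335 = -302076770226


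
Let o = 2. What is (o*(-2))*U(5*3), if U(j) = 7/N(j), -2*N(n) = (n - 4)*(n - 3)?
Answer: 14/33 ≈ 0.42424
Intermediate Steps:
N(n) = -(-4 + n)*(-3 + n)/2 (N(n) = -(n - 4)*(n - 3)/2 = -(-4 + n)*(-3 + n)/2)
U(j) = 7/(-6 - j**2/2 + 7*j/2)
(o*(-2))*U(5*3) = (2*(-2))*(-14/(12 + (5*3)**2 - 35*3)) = -(-56)/(12 + 15**2 - 7*15) = -(-56)/(12 + 225 - 105) = -(-56)/132 = -4*(-7/66) = 14/33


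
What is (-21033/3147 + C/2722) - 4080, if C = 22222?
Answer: -5822857652/1427689 ≈ -4078.5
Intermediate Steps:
(-21033/3147 + C/2722) - 4080 = (-21033/3147 + 22222/2722) - 4080 = (-21033*1/3147 + 22222*(1/2722)) - 4080 = (-7011/1049 + 11111/1361) - 4080 = 2113468/1427689 - 4080 = -5822857652/1427689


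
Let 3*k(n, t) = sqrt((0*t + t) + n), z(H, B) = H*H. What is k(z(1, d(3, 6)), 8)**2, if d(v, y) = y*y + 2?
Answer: 1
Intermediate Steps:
d(v, y) = 2 + y**2 (d(v, y) = y**2 + 2 = 2 + y**2)
z(H, B) = H**2
k(n, t) = sqrt(n + t)/3 (k(n, t) = sqrt((0*t + t) + n)/3 = sqrt((0 + t) + n)/3 = sqrt(t + n)/3 = sqrt(n + t)/3)
k(z(1, d(3, 6)), 8)**2 = (sqrt(1**2 + 8)/3)**2 = (sqrt(1 + 8)/3)**2 = (sqrt(9)/3)**2 = ((1/3)*3)**2 = 1**2 = 1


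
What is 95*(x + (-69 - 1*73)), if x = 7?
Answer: -12825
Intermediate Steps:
95*(x + (-69 - 1*73)) = 95*(7 + (-69 - 1*73)) = 95*(7 + (-69 - 73)) = 95*(7 - 142) = 95*(-135) = -12825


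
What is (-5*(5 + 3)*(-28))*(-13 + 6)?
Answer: -7840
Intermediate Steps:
(-5*(5 + 3)*(-28))*(-13 + 6) = (-5*8*(-28))*(-7) = -40*(-28)*(-7) = 1120*(-7) = -7840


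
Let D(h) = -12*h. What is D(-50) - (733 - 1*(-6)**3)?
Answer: -349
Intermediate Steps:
D(-50) - (733 - 1*(-6)**3) = -12*(-50) - (733 - 1*(-6)**3) = 600 - (733 - 1*(-216)) = 600 - (733 + 216) = 600 - 1*949 = 600 - 949 = -349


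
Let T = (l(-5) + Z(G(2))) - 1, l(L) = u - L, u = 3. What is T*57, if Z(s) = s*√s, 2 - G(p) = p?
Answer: 399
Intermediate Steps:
G(p) = 2 - p
l(L) = 3 - L
Z(s) = s^(3/2)
T = 7 (T = ((3 - 1*(-5)) + (2 - 1*2)^(3/2)) - 1 = ((3 + 5) + (2 - 2)^(3/2)) - 1 = (8 + 0^(3/2)) - 1 = (8 + 0) - 1 = 8 - 1 = 7)
T*57 = 7*57 = 399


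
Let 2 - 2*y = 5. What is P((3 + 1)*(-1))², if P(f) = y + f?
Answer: 121/4 ≈ 30.250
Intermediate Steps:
y = -3/2 (y = 1 - ½*5 = 1 - 5/2 = -3/2 ≈ -1.5000)
P(f) = -3/2 + f
P((3 + 1)*(-1))² = (-3/2 + (3 + 1)*(-1))² = (-3/2 + 4*(-1))² = (-3/2 - 4)² = (-11/2)² = 121/4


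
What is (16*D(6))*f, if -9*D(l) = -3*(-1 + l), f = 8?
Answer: 640/3 ≈ 213.33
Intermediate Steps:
D(l) = -⅓ + l/3 (D(l) = -(-1)*(-1 + l)/3 = -(3 - 3*l)/9 = -⅓ + l/3)
(16*D(6))*f = (16*(-⅓ + (⅓)*6))*8 = (16*(-⅓ + 2))*8 = (16*(5/3))*8 = (80/3)*8 = 640/3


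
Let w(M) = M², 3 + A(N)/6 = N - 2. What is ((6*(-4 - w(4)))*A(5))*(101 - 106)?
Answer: 0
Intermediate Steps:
A(N) = -30 + 6*N (A(N) = -18 + 6*(N - 2) = -18 + 6*(-2 + N) = -18 + (-12 + 6*N) = -30 + 6*N)
((6*(-4 - w(4)))*A(5))*(101 - 106) = ((6*(-4 - 1*4²))*(-30 + 6*5))*(101 - 106) = ((6*(-4 - 1*16))*(-30 + 30))*(-5) = ((6*(-4 - 16))*0)*(-5) = ((6*(-20))*0)*(-5) = -120*0*(-5) = 0*(-5) = 0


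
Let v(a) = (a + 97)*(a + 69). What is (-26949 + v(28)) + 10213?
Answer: -4611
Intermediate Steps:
v(a) = (69 + a)*(97 + a) (v(a) = (97 + a)*(69 + a) = (69 + a)*(97 + a))
(-26949 + v(28)) + 10213 = (-26949 + (6693 + 28**2 + 166*28)) + 10213 = (-26949 + (6693 + 784 + 4648)) + 10213 = (-26949 + 12125) + 10213 = -14824 + 10213 = -4611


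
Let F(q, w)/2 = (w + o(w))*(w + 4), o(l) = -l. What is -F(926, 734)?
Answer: 0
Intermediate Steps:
F(q, w) = 0 (F(q, w) = 2*((w - w)*(w + 4)) = 2*(0*(4 + w)) = 2*0 = 0)
-F(926, 734) = -1*0 = 0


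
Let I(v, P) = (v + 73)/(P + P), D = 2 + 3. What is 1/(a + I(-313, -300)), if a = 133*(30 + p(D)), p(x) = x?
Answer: 5/23277 ≈ 0.00021480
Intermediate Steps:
D = 5
I(v, P) = (73 + v)/(2*P) (I(v, P) = (73 + v)/((2*P)) = (73 + v)*(1/(2*P)) = (73 + v)/(2*P))
a = 4655 (a = 133*(30 + 5) = 133*35 = 4655)
1/(a + I(-313, -300)) = 1/(4655 + (½)*(73 - 313)/(-300)) = 1/(4655 + (½)*(-1/300)*(-240)) = 1/(4655 + ⅖) = 1/(23277/5) = 5/23277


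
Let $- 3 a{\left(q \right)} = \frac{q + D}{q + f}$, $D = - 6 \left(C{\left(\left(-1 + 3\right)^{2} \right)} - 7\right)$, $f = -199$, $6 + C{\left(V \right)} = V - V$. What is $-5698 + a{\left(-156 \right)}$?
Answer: $- \frac{2022816}{355} \approx -5698.1$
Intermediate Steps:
$C{\left(V \right)} = -6$ ($C{\left(V \right)} = -6 + \left(V - V\right) = -6 + 0 = -6$)
$D = 78$ ($D = - 6 \left(-6 - 7\right) = \left(-6\right) \left(-13\right) = 78$)
$a{\left(q \right)} = - \frac{78 + q}{3 \left(-199 + q\right)}$ ($a{\left(q \right)} = - \frac{\left(q + 78\right) \frac{1}{q - 199}}{3} = - \frac{\left(78 + q\right) \frac{1}{-199 + q}}{3} = - \frac{\frac{1}{-199 + q} \left(78 + q\right)}{3} = - \frac{78 + q}{3 \left(-199 + q\right)}$)
$-5698 + a{\left(-156 \right)} = -5698 + \frac{-78 - -156}{3 \left(-199 - 156\right)} = -5698 + \frac{-78 + 156}{3 \left(-355\right)} = -5698 + \frac{1}{3} \left(- \frac{1}{355}\right) 78 = -5698 - \frac{26}{355} = - \frac{2022816}{355}$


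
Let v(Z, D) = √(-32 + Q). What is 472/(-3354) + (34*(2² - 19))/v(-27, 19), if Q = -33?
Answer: -236/1677 + 102*I*√65/13 ≈ -0.14073 + 63.258*I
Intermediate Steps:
v(Z, D) = I*√65 (v(Z, D) = √(-32 - 33) = √(-65) = I*√65)
472/(-3354) + (34*(2² - 19))/v(-27, 19) = 472/(-3354) + (34*(2² - 19))/((I*√65)) = 472*(-1/3354) + (34*(4 - 19))*(-I*√65/65) = -236/1677 + (34*(-15))*(-I*√65/65) = -236/1677 - (-102)*I*√65/13 = -236/1677 + 102*I*√65/13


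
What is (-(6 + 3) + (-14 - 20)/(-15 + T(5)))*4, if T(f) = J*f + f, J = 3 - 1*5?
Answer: -146/5 ≈ -29.200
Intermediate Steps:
J = -2 (J = 3 - 5 = -2)
T(f) = -f (T(f) = -2*f + f = -f)
(-(6 + 3) + (-14 - 20)/(-15 + T(5)))*4 = (-(6 + 3) + (-14 - 20)/(-15 - 1*5))*4 = (-1*9 - 34/(-15 - 5))*4 = (-9 - 34/(-20))*4 = (-9 - 34*(-1/20))*4 = (-9 + 17/10)*4 = -73/10*4 = -146/5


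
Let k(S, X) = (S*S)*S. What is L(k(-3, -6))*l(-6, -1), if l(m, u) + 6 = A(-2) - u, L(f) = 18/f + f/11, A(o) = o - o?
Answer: 515/33 ≈ 15.606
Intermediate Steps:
A(o) = 0
k(S, X) = S³ (k(S, X) = S²*S = S³)
L(f) = 18/f + f/11 (L(f) = 18/f + f*(1/11) = 18/f + f/11)
l(m, u) = -6 - u (l(m, u) = -6 + (0 - u) = -6 - u)
L(k(-3, -6))*l(-6, -1) = (18/((-3)³) + (1/11)*(-3)³)*(-6 - 1*(-1)) = (18/(-27) + (1/11)*(-27))*(-6 + 1) = (18*(-1/27) - 27/11)*(-5) = (-⅔ - 27/11)*(-5) = -103/33*(-5) = 515/33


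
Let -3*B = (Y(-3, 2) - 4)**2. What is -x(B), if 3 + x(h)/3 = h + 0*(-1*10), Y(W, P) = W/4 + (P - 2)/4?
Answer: 505/16 ≈ 31.563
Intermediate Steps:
Y(W, P) = -1/2 + P/4 + W/4 (Y(W, P) = W*(1/4) + (-2 + P)*(1/4) = W/4 + (-1/2 + P/4) = -1/2 + P/4 + W/4)
B = -361/48 (B = -((-1/2 + (1/4)*2 + (1/4)*(-3)) - 4)**2/3 = -((-1/2 + 1/2 - 3/4) - 4)**2/3 = -(-3/4 - 4)**2/3 = -(-19/4)**2/3 = -1/3*361/16 = -361/48 ≈ -7.5208)
x(h) = -9 + 3*h (x(h) = -9 + 3*(h + 0*(-1*10)) = -9 + 3*(h + 0*(-10)) = -9 + 3*(h + 0) = -9 + 3*h)
-x(B) = -(-9 + 3*(-361/48)) = -(-9 - 361/16) = -1*(-505/16) = 505/16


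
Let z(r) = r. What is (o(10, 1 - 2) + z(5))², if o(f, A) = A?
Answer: 16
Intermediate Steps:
(o(10, 1 - 2) + z(5))² = ((1 - 2) + 5)² = (-1 + 5)² = 4² = 16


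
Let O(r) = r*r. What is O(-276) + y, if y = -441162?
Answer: -364986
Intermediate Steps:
O(r) = r²
O(-276) + y = (-276)² - 441162 = 76176 - 441162 = -364986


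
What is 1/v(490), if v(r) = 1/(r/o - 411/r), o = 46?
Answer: 110597/11270 ≈ 9.8134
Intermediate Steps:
v(r) = 1/(-411/r + r/46) (v(r) = 1/(r/46 - 411/r) = 1/(-411/r + r/46))
1/v(490) = 1/(46*490/(-18906 + 490**2)) = 1/(46*490/(-18906 + 240100)) = 1/(46*490/221194) = 1/(46*490*(1/221194)) = 1/(11270/110597) = 110597/11270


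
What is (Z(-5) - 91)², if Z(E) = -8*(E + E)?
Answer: 121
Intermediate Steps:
Z(E) = -16*E
(Z(-5) - 91)² = (-16*(-5) - 91)² = (80 - 91)² = (-11)² = 121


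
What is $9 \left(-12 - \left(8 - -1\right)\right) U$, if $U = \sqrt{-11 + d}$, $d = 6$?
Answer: $- 189 i \sqrt{5} \approx - 422.62 i$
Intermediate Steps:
$U = i \sqrt{5}$ ($U = \sqrt{-11 + 6} = \sqrt{-5} = i \sqrt{5} \approx 2.2361 i$)
$9 \left(-12 - \left(8 - -1\right)\right) U = 9 \left(-12 - \left(8 - -1\right)\right) i \sqrt{5} = 9 \left(-12 - \left(8 + 1\right)\right) i \sqrt{5} = 9 \left(-12 - 9\right) i \sqrt{5} = 9 \left(-21\right) i \sqrt{5} = - 189 i \sqrt{5}$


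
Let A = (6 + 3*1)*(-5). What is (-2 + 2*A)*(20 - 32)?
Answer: 1104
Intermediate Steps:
A = -45 (A = (6 + 3)*(-5) = 9*(-5) = -45)
(-2 + 2*A)*(20 - 32) = (-2 + 2*(-45))*(20 - 32) = (-2 - 90)*(-12) = -92*(-12) = 1104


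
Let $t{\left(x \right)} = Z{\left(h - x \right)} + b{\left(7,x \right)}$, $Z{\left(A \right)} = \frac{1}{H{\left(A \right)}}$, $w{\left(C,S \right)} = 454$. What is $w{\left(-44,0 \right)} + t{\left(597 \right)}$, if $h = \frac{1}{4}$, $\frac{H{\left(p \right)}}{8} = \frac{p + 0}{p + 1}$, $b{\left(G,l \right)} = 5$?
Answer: $\frac{8767447}{19096} \approx 459.13$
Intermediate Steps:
$H{\left(p \right)} = \frac{8 p}{1 + p}$ ($H{\left(p \right)} = 8 \frac{p + 0}{p + 1} = 8 \frac{p}{1 + p} = \frac{8 p}{1 + p}$)
$h = \frac{1}{4} \approx 0.25$
$Z{\left(A \right)} = \frac{1 + A}{8 A}$ ($Z{\left(A \right)} = \frac{1}{8 A \frac{1}{1 + A}} = \frac{1 + A}{8 A}$)
$t{\left(x \right)} = 5 + \frac{\frac{5}{4} - x}{8 \left(\frac{1}{4} - x\right)}$ ($t{\left(x \right)} = \frac{1 - \left(- \frac{1}{4} + x\right)}{8 \left(\frac{1}{4} - x\right)} + 5 = \frac{\frac{5}{4} - x}{8 \left(\frac{1}{4} - x\right)} + 5 = 5 + \frac{\frac{5}{4} - x}{8 \left(\frac{1}{4} - x\right)}$)
$w{\left(-44,0 \right)} + t{\left(597 \right)} = 454 + \frac{-45 + 164 \cdot 597}{8 \left(-1 + 4 \cdot 597\right)} = 454 + \frac{-45 + 97908}{8 \left(-1 + 2388\right)} = 454 + \frac{1}{8} \cdot \frac{1}{2387} \cdot 97863 = 454 + \frac{97863}{19096} = \frac{8767447}{19096}$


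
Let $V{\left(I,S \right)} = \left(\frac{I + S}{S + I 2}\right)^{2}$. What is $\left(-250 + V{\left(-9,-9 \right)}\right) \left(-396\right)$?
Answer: $98824$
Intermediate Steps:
$V{\left(I,S \right)} = \frac{\left(I + S\right)^{2}}{\left(S + 2 I\right)^{2}}$ ($V{\left(I,S \right)} = \left(\frac{I + S}{S + 2 I}\right)^{2} = \frac{\left(I + S\right)^{2}}{\left(S + 2 I\right)^{2}}$)
$\left(-250 + V{\left(-9,-9 \right)}\right) \left(-396\right) = \left(-250 + \frac{\left(-9 - 9\right)^{2}}{\left(-9 + 2 \left(-9\right)\right)^{2}}\right) \left(-396\right) = \left(-250 + \frac{\left(-18\right)^{2}}{\left(-9 - 18\right)^{2}}\right) \left(-396\right) = \left(-250 + \frac{324}{729}\right) \left(-396\right) = \left(-250 + 324 \cdot \frac{1}{729}\right) \left(-396\right) = \left(-250 + \frac{4}{9}\right) \left(-396\right) = \left(- \frac{2246}{9}\right) \left(-396\right) = 98824$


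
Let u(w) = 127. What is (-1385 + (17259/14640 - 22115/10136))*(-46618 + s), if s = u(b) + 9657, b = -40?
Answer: 22546619439069/441640 ≈ 5.1052e+7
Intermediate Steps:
s = 9784 (s = 127 + 9657 = 9784)
(-1385 + (17259/14640 - 22115/10136))*(-46618 + s) = (-1385 + (17259/14640 - 22115/10136))*(-46618 + 9784) = (-1385 + (17259*(1/14640) - 22115*1/10136))*(-36834) = (-1385 + (5753/4880 - 22115/10136))*(-36834) = (-1385 - 6201099/6182960)*(-36834) = -8569600699/6182960*(-36834) = 22546619439069/441640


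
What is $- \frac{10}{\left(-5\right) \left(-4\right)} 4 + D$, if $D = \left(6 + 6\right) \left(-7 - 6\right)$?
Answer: $-158$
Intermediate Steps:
$D = -156$ ($D = 12 \left(-13\right) = -156$)
$- \frac{10}{\left(-5\right) \left(-4\right)} 4 + D = - \frac{10}{\left(-5\right) \left(-4\right)} 4 - 156 = - \frac{10}{20} \cdot 4 - 156 = \left(-10\right) \frac{1}{20} \cdot 4 - 156 = \left(- \frac{1}{2}\right) 4 - 156 = -2 - 156 = -158$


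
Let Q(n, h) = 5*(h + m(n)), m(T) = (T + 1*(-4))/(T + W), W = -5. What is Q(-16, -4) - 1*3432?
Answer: -72392/21 ≈ -3447.2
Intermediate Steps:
m(T) = (-4 + T)/(-5 + T) (m(T) = (T + 1*(-4))/(T - 5) = (T - 4)/(-5 + T) = (-4 + T)/(-5 + T))
Q(n, h) = 5*h + 5*(-4 + n)/(-5 + n) (Q(n, h) = 5*(h + (-4 + n)/(-5 + n)) = 5*h + 5*(-4 + n)/(-5 + n))
Q(-16, -4) - 1*3432 = 5*(-4 - 16 - 4*(-5 - 16))/(-5 - 16) - 1*3432 = 5*(-4 - 16 - 4*(-21))/(-21) - 3432 = 5*(-1/21)*(-4 - 16 + 84) - 3432 = 5*(-1/21)*64 - 3432 = -320/21 - 3432 = -72392/21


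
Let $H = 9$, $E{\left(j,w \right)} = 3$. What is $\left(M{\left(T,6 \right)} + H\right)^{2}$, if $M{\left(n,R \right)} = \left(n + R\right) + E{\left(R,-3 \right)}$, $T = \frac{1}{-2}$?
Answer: $\frac{1225}{4} \approx 306.25$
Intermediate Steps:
$T = - \frac{1}{2} \approx -0.5$
$M{\left(n,R \right)} = 3 + R + n$ ($M{\left(n,R \right)} = \left(n + R\right) + 3 = \left(R + n\right) + 3 = 3 + R + n$)
$\left(M{\left(T,6 \right)} + H\right)^{2} = \left(\left(3 + 6 - \frac{1}{2}\right) + 9\right)^{2} = \left(\frac{17}{2} + 9\right)^{2} = \left(\frac{35}{2}\right)^{2} = \frac{1225}{4}$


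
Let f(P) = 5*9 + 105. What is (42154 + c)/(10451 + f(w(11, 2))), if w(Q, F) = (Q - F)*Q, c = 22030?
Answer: 64184/10601 ≈ 6.0545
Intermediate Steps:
w(Q, F) = Q*(Q - F)
f(P) = 150 (f(P) = 45 + 105 = 150)
(42154 + c)/(10451 + f(w(11, 2))) = (42154 + 22030)/(10451 + 150) = 64184/10601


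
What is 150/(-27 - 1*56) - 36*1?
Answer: -3138/83 ≈ -37.807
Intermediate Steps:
150/(-27 - 1*56) - 36*1 = 150/(-27 - 56) - 36 = 150/(-83) - 36 = 150*(-1/83) - 36 = -150/83 - 36 = -3138/83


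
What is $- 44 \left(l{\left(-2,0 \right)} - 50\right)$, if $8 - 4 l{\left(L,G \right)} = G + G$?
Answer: $2112$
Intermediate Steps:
$l{\left(L,G \right)} = 2 - \frac{G}{2}$ ($l{\left(L,G \right)} = 2 - \frac{G + G}{4} = 2 - \frac{2 G}{4} = 2 - \frac{G}{2}$)
$- 44 \left(l{\left(-2,0 \right)} - 50\right) = - 44 \left(\left(2 - 0\right) - 50\right) = - 44 \left(\left(2 + 0\right) - 50\right) = - 44 \left(2 - 50\right) = \left(-44\right) \left(-48\right) = 2112$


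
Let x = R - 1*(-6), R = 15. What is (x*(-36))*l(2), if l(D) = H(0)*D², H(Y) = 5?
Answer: -15120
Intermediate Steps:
x = 21 (x = 15 - 1*(-6) = 15 + 6 = 21)
l(D) = 5*D²
(x*(-36))*l(2) = (21*(-36))*(5*2²) = -3780*4 = -756*20 = -15120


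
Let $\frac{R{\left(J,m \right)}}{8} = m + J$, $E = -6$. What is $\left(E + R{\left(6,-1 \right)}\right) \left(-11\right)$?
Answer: $-374$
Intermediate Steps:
$R{\left(J,m \right)} = 8 J + 8 m$ ($R{\left(J,m \right)} = 8 \left(m + J\right) = 8 \left(J + m\right) = 8 J + 8 m$)
$\left(E + R{\left(6,-1 \right)}\right) \left(-11\right) = \left(-6 + \left(8 \cdot 6 + 8 \left(-1\right)\right)\right) \left(-11\right) = \left(-6 + \left(48 - 8\right)\right) \left(-11\right) = \left(-6 + 40\right) \left(-11\right) = 34 \left(-11\right) = -374$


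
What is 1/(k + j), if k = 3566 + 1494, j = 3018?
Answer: 1/8078 ≈ 0.00012379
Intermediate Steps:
k = 5060
1/(k + j) = 1/(5060 + 3018) = 1/8078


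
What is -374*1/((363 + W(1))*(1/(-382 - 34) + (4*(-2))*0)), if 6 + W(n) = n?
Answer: 77792/179 ≈ 434.59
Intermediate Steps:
W(n) = -6 + n
-374*1/((363 + W(1))*(1/(-382 - 34) + (4*(-2))*0)) = -374*1/((363 + (-6 + 1))*(1/(-382 - 34) + (4*(-2))*0)) = -374*1/((363 - 5)*(1/(-416) - 8*0)) = -374*1/(358*(-1/416 + 0)) = -374/((-1/416*358)) = -374/(-179/208) = -374*(-208/179) = 77792/179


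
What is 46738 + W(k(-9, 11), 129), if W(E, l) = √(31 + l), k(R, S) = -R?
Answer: 46738 + 4*√10 ≈ 46751.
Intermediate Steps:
46738 + W(k(-9, 11), 129) = 46738 + √(31 + 129) = 46738 + √160 = 46738 + 4*√10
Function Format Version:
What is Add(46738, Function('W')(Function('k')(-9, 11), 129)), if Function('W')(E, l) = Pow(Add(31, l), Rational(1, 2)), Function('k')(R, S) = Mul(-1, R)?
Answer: Add(46738, Mul(4, Pow(10, Rational(1, 2)))) ≈ 46751.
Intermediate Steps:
Add(46738, Function('W')(Function('k')(-9, 11), 129)) = Add(46738, Pow(Add(31, 129), Rational(1, 2))) = Add(46738, Pow(160, Rational(1, 2))) = Add(46738, Mul(4, Pow(10, Rational(1, 2))))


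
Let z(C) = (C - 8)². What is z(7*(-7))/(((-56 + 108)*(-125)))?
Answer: -3249/6500 ≈ -0.49985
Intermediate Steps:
z(C) = (-8 + C)²
z(7*(-7))/(((-56 + 108)*(-125))) = (-8 + 7*(-7))²/(((-56 + 108)*(-125))) = (-8 - 49)²/((52*(-125))) = (-57)²/(-6500) = 3249*(-1/6500) = -3249/6500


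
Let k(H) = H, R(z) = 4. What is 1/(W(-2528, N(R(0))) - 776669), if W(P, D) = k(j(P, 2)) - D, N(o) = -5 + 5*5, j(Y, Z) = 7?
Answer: -1/776682 ≈ -1.2875e-6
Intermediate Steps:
N(o) = 20 (N(o) = -5 + 25 = 20)
W(P, D) = 7 - D
1/(W(-2528, N(R(0))) - 776669) = 1/((7 - 1*20) - 776669) = 1/((7 - 20) - 776669) = 1/(-13 - 776669) = 1/(-776682) = -1/776682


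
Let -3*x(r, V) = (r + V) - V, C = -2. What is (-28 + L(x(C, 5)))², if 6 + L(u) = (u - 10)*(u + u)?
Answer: 174724/81 ≈ 2157.1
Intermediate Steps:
x(r, V) = -r/3 (x(r, V) = -((r + V) - V)/3 = -((V + r) - V)/3 = -r/3)
L(u) = -6 + 2*u*(-10 + u) (L(u) = -6 + (u - 10)*(u + u) = -6 + (-10 + u)*(2*u) = -6 + 2*u*(-10 + u))
(-28 + L(x(C, 5)))² = (-28 + (-6 - (-20)*(-2)/3 + 2*(-⅓*(-2))²))² = (-28 + (-6 - 20*⅔ + 2*(⅔)²))² = (-28 + (-6 - 40/3 + 2*(4/9)))² = (-28 + (-6 - 40/3 + 8/9))² = (-28 - 166/9)² = (-418/9)² = 174724/81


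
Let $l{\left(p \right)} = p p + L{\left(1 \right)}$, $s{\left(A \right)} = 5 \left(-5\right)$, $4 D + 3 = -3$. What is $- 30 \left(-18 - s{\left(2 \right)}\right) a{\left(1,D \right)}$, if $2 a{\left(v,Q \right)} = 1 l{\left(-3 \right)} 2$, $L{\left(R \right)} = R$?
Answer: $-2100$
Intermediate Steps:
$D = - \frac{3}{2}$ ($D = - \frac{3}{4} + \frac{1}{4} \left(-3\right) = - \frac{3}{4} - \frac{3}{4} = - \frac{3}{2} \approx -1.5$)
$s{\left(A \right)} = -25$
$l{\left(p \right)} = 1 + p^{2}$ ($l{\left(p \right)} = p p + 1 = p^{2} + 1 = 1 + p^{2}$)
$a{\left(v,Q \right)} = 10$ ($a{\left(v,Q \right)} = \frac{1 \left(1 + \left(-3\right)^{2}\right) 2}{2} = \frac{1 \left(1 + 9\right) 2}{2} = \frac{1 \cdot 10 \cdot 2}{2} = \frac{10 \cdot 2}{2} = \frac{1}{2} \cdot 20 = 10$)
$- 30 \left(-18 - s{\left(2 \right)}\right) a{\left(1,D \right)} = - 30 \left(-18 - -25\right) 10 = - 30 \left(-18 + 25\right) 10 = \left(-30\right) 7 \cdot 10 = \left(-210\right) 10 = -2100$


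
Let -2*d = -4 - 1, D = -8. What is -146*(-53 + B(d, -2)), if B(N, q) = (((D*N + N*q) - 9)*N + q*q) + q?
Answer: 19856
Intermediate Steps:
d = 5/2 (d = -(-4 - 1)/2 = -1/2*(-5) = 5/2 ≈ 2.5000)
B(N, q) = q + q**2 + N*(-9 - 8*N + N*q) (B(N, q) = (((-8*N + N*q) - 9)*N + q*q) + q = ((-9 - 8*N + N*q)*N + q**2) + q = (N*(-9 - 8*N + N*q) + q**2) + q = (q**2 + N*(-9 - 8*N + N*q)) + q = q + q**2 + N*(-9 - 8*N + N*q))
-146*(-53 + B(d, -2)) = -146*(-53 + (-2 + (-2)**2 - 9*5/2 - 8*(5/2)**2 - 2*(5/2)**2)) = -146*(-53 + (-2 + 4 - 45/2 - 8*25/4 - 2*25/4)) = -146*(-53 + (-2 + 4 - 45/2 - 50 - 25/2)) = -146*(-53 - 83) = -146*(-136) = 19856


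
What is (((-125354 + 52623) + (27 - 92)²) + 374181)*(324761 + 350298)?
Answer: 206348659825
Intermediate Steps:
(((-125354 + 52623) + (27 - 92)²) + 374181)*(324761 + 350298) = ((-72731 + (-65)²) + 374181)*675059 = ((-72731 + 4225) + 374181)*675059 = (-68506 + 374181)*675059 = 305675*675059 = 206348659825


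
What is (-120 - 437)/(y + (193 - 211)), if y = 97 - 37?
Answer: -557/42 ≈ -13.262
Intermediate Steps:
y = 60
(-120 - 437)/(y + (193 - 211)) = (-120 - 437)/(60 + (193 - 211)) = -557/(60 - 18) = -557/42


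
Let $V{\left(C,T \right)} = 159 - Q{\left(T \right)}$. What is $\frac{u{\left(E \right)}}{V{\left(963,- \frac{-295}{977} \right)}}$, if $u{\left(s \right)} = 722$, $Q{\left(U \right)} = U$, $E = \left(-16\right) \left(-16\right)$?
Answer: $\frac{352697}{77524} \approx 4.5495$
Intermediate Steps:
$E = 256$
$V{\left(C,T \right)} = 159 - T$
$\frac{u{\left(E \right)}}{V{\left(963,- \frac{-295}{977} \right)}} = \frac{722}{159 - - \frac{-295}{977}} = \frac{722}{159 - \left(-1\right) \left(- \frac{295}{977}\right)} = \frac{722}{159 - \frac{295}{977}} = \frac{722}{\frac{155048}{977}} = 722 \cdot \frac{977}{155048} = \frac{352697}{77524}$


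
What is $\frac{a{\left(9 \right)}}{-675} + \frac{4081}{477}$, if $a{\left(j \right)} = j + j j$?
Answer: $\frac{379}{45} \approx 8.4222$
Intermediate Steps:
$a{\left(j \right)} = j + j^{2}$
$\frac{a{\left(9 \right)}}{-675} + \frac{4081}{477} = \frac{9 \left(1 + 9\right)}{-675} + \frac{4081}{477} = 9 \cdot 10 \left(- \frac{1}{675}\right) + 4081 \cdot \frac{1}{477} = 90 \left(- \frac{1}{675}\right) + \frac{77}{9} = - \frac{2}{15} + \frac{77}{9} = \frac{379}{45}$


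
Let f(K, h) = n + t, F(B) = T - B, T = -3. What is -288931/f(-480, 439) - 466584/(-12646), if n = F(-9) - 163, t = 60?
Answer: 1849540037/613331 ≈ 3015.6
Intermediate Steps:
F(B) = -3 - B
n = -157 (n = (-3 - 1*(-9)) - 163 = (-3 + 9) - 163 = 6 - 163 = -157)
f(K, h) = -97 (f(K, h) = -157 + 60 = -97)
-288931/f(-480, 439) - 466584/(-12646) = -288931/(-97) - 466584/(-12646) = -288931*(-1/97) - 466584*(-1/12646) = 288931/97 + 233292/6323 = 1849540037/613331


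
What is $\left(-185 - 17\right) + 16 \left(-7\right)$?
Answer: $-314$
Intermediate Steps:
$\left(-185 - 17\right) + 16 \left(-7\right) = -202 - 112 = -314$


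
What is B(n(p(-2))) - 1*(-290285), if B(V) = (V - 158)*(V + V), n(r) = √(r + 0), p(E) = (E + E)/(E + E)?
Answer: 289971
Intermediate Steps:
p(E) = 1 (p(E) = (2*E)/((2*E)) = (2*E)*(1/(2*E)) = 1)
n(r) = √r
B(V) = 2*V*(-158 + V) (B(V) = (-158 + V)*(2*V) = 2*V*(-158 + V))
B(n(p(-2))) - 1*(-290285) = 2*√1*(-158 + √1) - 1*(-290285) = 2*1*(-158 + 1) + 290285 = 2*1*(-157) + 290285 = -314 + 290285 = 289971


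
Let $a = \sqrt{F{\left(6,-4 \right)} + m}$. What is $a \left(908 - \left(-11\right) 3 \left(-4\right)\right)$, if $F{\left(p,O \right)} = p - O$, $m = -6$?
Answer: $1552$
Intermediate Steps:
$a = 2$ ($a = \sqrt{\left(6 - -4\right) - 6} = \sqrt{\left(6 + 4\right) - 6} = \sqrt{10 - 6} = \sqrt{4} = 2$)
$a \left(908 - \left(-11\right) 3 \left(-4\right)\right) = 2 \left(908 - \left(-11\right) 3 \left(-4\right)\right) = 2 \left(908 - \left(-33\right) \left(-4\right)\right) = 2 \left(908 - 132\right) = 2 \cdot 776 = 1552$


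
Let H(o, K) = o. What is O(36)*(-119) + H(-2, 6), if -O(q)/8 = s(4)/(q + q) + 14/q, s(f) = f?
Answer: 3790/9 ≈ 421.11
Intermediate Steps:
O(q) = -128/q (O(q) = -8*(4/(q + q) + 14/q) = -8*(4/((2*q)) + 14/q) = -8*(4*(1/(2*q)) + 14/q) = -8*(2/q + 14/q) = -128/q)
O(36)*(-119) + H(-2, 6) = -128/36*(-119) - 2 = -128*1/36*(-119) - 2 = -32/9*(-119) - 2 = 3808/9 - 2 = 3790/9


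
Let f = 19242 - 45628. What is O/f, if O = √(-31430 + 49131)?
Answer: -√17701/26386 ≈ -0.0050423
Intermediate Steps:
f = -26386
O = √17701 ≈ 133.05
O/f = √17701/(-26386) = √17701*(-1/26386) = -√17701/26386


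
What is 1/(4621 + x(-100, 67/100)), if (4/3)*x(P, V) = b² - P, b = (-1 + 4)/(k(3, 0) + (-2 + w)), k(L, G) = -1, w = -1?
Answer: 64/300571 ≈ 0.00021293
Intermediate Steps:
b = -¾ (b = (-1 + 4)/(-1 + (-2 - 1)) = 3/(-1 - 3) = 3/(-4) = 3*(-¼) = -¾ ≈ -0.75000)
x(P, V) = 27/64 - 3*P/4 (x(P, V) = 3*((-¾)² - P)/4 = 3*(9/16 - P)/4 = 27/64 - 3*P/4)
1/(4621 + x(-100, 67/100)) = 1/(4621 + (27/64 - ¾*(-100))) = 1/(4621 + (27/64 + 75)) = 1/(4621 + 4827/64) = 1/(300571/64) = 64/300571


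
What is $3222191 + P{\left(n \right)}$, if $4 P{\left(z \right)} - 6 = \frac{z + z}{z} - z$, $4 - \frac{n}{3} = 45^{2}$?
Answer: $\frac{12894835}{4} \approx 3.2237 \cdot 10^{6}$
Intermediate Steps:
$n = -6063$ ($n = 12 - 3 \cdot 45^{2} = 12 - 6075 = -6063$)
$P{\left(z \right)} = 2 - \frac{z}{4}$ ($P{\left(z \right)} = \frac{3}{2} + \frac{\frac{z + z}{z} - z}{4} = \frac{3}{2} + \frac{\frac{2 z}{z} - z}{4} = \frac{3}{2} + \frac{2 - z}{4} = \frac{3}{2} - \left(- \frac{1}{2} + \frac{z}{4}\right) = 2 - \frac{z}{4}$)
$3222191 + P{\left(n \right)} = 3222191 + \left(2 - - \frac{6063}{4}\right) = 3222191 + \left(2 + \frac{6063}{4}\right) = 3222191 + \frac{6071}{4} = \frac{12894835}{4}$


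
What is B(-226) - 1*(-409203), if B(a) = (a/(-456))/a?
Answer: 186596567/456 ≈ 4.0920e+5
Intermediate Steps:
B(a) = -1/456 (B(a) = (a*(-1/456))/a = (-a/456)/a = -1/456)
B(-226) - 1*(-409203) = -1/456 - 1*(-409203) = -1/456 + 409203 = 186596567/456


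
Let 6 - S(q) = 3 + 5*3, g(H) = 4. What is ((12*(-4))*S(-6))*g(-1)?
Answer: 2304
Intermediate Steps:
S(q) = -12 (S(q) = 6 - (3 + 5*3) = 6 - (3 + 15) = 6 - 1*18 = 6 - 18 = -12)
((12*(-4))*S(-6))*g(-1) = ((12*(-4))*(-12))*4 = -48*(-12)*4 = 576*4 = 2304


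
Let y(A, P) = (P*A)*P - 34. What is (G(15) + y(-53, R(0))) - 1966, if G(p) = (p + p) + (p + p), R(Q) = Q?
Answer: -1940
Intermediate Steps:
y(A, P) = -34 + A*P**2 (y(A, P) = (A*P)*P - 34 = A*P**2 - 34 = -34 + A*P**2)
G(p) = 4*p (G(p) = 2*p + 2*p = 4*p)
(G(15) + y(-53, R(0))) - 1966 = (4*15 + (-34 - 53*0**2)) - 1966 = (60 + (-34 - 53*0)) - 1966 = (60 + (-34 + 0)) - 1966 = (60 - 34) - 1966 = 26 - 1966 = -1940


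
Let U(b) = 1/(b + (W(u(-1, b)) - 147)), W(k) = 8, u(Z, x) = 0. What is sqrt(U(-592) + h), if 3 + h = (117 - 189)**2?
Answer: sqrt(2768523610)/731 ≈ 71.979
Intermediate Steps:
h = 5181 (h = -3 + (117 - 189)**2 = -3 + (-72)**2 = -3 + 5184 = 5181)
U(b) = 1/(-139 + b) (U(b) = 1/(b + (8 - 147)) = 1/(b - 139) = 1/(-139 + b))
sqrt(U(-592) + h) = sqrt(1/(-139 - 592) + 5181) = sqrt(1/(-731) + 5181) = sqrt(-1/731 + 5181) = sqrt(3787310/731) = sqrt(2768523610)/731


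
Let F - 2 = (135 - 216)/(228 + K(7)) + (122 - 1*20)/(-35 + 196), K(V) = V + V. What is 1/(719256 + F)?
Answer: 38962/28023741839 ≈ 1.3903e-6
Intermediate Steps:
K(V) = 2*V
F = 89567/38962 (F = 2 + ((135 - 216)/(228 + 2*7) + (122 - 1*20)/(-35 + 196)) = 2 + (-81/(228 + 14) + (122 - 20)/161) = 2 + (-81/242 + (1/161)*102) = 2 + (-81*1/242 + 102/161) = 2 + (-81/242 + 102/161) = 2 + 11643/38962 = 89567/38962 ≈ 2.2988)
1/(719256 + F) = 1/(719256 + 89567/38962) = 1/(28023741839/38962) = 38962/28023741839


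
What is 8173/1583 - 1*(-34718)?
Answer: 54966767/1583 ≈ 34723.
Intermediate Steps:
8173/1583 - 1*(-34718) = 8173*(1/1583) + 34718 = 8173/1583 + 34718 = 54966767/1583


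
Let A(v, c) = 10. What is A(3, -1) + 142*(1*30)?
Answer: 4270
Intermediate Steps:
A(3, -1) + 142*(1*30) = 10 + 142*(1*30) = 10 + 142*30 = 10 + 4260 = 4270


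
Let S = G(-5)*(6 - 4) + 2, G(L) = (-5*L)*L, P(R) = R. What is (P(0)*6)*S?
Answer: 0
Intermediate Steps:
G(L) = -5*L²
S = -248 (S = (-5*(-5)²)*(6 - 4) + 2 = -5*25*2 + 2 = -125*2 + 2 = -250 + 2 = -248)
(P(0)*6)*S = (0*6)*(-248) = 0*(-248) = 0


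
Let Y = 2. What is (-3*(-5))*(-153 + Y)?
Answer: -2265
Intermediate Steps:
(-3*(-5))*(-153 + Y) = (-3*(-5))*(-153 + 2) = 15*(-151) = -2265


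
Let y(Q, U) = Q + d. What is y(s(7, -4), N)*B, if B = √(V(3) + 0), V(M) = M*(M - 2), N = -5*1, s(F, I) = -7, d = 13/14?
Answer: -85*√3/14 ≈ -10.516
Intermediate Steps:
d = 13/14 (d = 13*(1/14) = 13/14 ≈ 0.92857)
N = -5
V(M) = M*(-2 + M)
y(Q, U) = 13/14 + Q (y(Q, U) = Q + 13/14 = 13/14 + Q)
B = √3 (B = √(3*(-2 + 3) + 0) = √(3*1 + 0) = √(3 + 0) = √3 ≈ 1.7320)
y(s(7, -4), N)*B = (13/14 - 7)*√3 = -85*√3/14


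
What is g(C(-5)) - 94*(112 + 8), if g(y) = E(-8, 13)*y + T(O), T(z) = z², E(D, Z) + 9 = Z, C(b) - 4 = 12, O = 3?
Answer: -11207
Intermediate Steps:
C(b) = 16 (C(b) = 4 + 12 = 16)
E(D, Z) = -9 + Z
g(y) = 9 + 4*y (g(y) = (-9 + 13)*y + 3² = 4*y + 9 = 9 + 4*y)
g(C(-5)) - 94*(112 + 8) = (9 + 4*16) - 94*(112 + 8) = (9 + 64) - 94*120 = 73 - 11280 = -11207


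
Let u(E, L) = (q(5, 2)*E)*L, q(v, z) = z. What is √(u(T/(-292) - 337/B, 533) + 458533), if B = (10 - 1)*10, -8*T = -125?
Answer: √8719010144855/4380 ≈ 674.15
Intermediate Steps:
T = 125/8 (T = -⅛*(-125) = 125/8 ≈ 15.625)
B = 90 (B = 9*10 = 90)
u(E, L) = 2*E*L (u(E, L) = (2*E)*L = 2*E*L)
√(u(T/(-292) - 337/B, 533) + 458533) = √(2*((125/8)/(-292) - 337/90)*533 + 458533) = √(2*((125/8)*(-1/292) - 337*1/90)*533 + 458533) = √(2*(-125/2336 - 337/90)*533 + 458533) = √(2*(-399241/105120)*533 + 458533) = √(-212795453/52560 + 458533) = √(23887699027/52560) = √8719010144855/4380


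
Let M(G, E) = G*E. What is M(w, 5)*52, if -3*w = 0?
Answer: 0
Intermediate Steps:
w = 0 (w = -⅓*0 = 0)
M(G, E) = E*G
M(w, 5)*52 = (5*0)*52 = 0*52 = 0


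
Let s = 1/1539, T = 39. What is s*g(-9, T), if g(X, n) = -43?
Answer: -43/1539 ≈ -0.027940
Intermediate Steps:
s = 1/1539 ≈ 0.00064977
s*g(-9, T) = (1/1539)*(-43) = -43/1539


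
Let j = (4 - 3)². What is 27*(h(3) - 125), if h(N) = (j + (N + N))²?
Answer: -2052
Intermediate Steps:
j = 1 (j = 1² = 1)
h(N) = (1 + 2*N)² (h(N) = (1 + (N + N))² = (1 + 2*N)²)
27*(h(3) - 125) = 27*((1 + 2*3)² - 125) = 27*((1 + 6)² - 125) = 27*(7² - 125) = 27*(49 - 125) = 27*(-76) = -2052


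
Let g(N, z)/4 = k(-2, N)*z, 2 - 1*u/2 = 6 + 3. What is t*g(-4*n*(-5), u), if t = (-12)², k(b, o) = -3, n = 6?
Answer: 24192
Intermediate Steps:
t = 144
u = -14 (u = 4 - 2*(6 + 3) = 4 - 2*9 = 4 - 18 = -14)
g(N, z) = -12*z (g(N, z) = 4*(-3*z) = -12*z)
t*g(-4*n*(-5), u) = 144*(-12*(-14)) = 144*168 = 24192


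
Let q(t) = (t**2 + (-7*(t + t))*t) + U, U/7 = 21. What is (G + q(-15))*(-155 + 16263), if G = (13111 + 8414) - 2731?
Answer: 257985728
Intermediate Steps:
G = 18794 (G = 21525 - 2731 = 18794)
U = 147 (U = 7*21 = 147)
q(t) = 147 - 13*t**2 (q(t) = (t**2 + (-7*(t + t))*t) + 147 = (t**2 + (-14*t)*t) + 147 = (t**2 - 14*t**2) + 147 = -13*t**2 + 147 = 147 - 13*t**2)
(G + q(-15))*(-155 + 16263) = (18794 + (147 - 13*(-15)**2))*(-155 + 16263) = (18794 + (147 - 13*225))*16108 = (18794 + (147 - 2925))*16108 = (18794 - 2778)*16108 = 16016*16108 = 257985728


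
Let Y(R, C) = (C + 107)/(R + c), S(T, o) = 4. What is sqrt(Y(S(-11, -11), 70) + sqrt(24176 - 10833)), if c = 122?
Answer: sqrt(2478 + 1764*sqrt(13343))/42 ≈ 10.813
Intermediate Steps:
Y(R, C) = (107 + C)/(122 + R) (Y(R, C) = (C + 107)/(R + 122) = (107 + C)/(122 + R))
sqrt(Y(S(-11, -11), 70) + sqrt(24176 - 10833)) = sqrt((107 + 70)/(122 + 4) + sqrt(24176 - 10833)) = sqrt(177/126 + sqrt(13343)) = sqrt((1/126)*177 + sqrt(13343)) = sqrt(59/42 + sqrt(13343))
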